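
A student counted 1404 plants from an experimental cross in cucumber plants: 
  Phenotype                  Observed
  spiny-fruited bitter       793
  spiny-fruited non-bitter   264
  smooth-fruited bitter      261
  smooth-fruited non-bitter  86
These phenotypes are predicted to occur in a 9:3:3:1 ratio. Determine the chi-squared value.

0.070

The 9:3:3:1 ratio has 16 parts, so with N = 1404 the expected counts are:
  spiny-fruited bitter: 1404 × 9/16 = 789.75
  spiny-fruited non-bitter: 1404 × 3/16 = 263.25
  smooth-fruited bitter: 1404 × 3/16 = 263.25
  smooth-fruited non-bitter: 1404 × 1/16 = 87.75
χ² = Σ (O − E)² / E
  spiny-fruited bitter: (793 − 789.75)² / 789.75 = 0.0134
  spiny-fruited non-bitter: (264 − 263.25)² / 263.25 = 0.0021
  smooth-fruited bitter: (261 − 263.25)² / 263.25 = 0.0192
  smooth-fruited non-bitter: (86 − 87.75)² / 87.75 = 0.0349
χ² = 0.0134 + 0.0021 + 0.0192 + 0.0349 = 0.0696 ≈ 0.070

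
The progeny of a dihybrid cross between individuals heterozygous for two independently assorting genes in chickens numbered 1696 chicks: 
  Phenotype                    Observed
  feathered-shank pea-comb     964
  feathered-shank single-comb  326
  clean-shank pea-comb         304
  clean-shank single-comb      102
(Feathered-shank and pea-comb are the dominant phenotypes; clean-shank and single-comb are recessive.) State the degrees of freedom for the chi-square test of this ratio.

A dihybrid F₂ with independent assortment and complete dominance at both loci gives a 9:3:3:1 phenotypic ratio.
A goodness-of-fit test with 4 phenotype classes has df = 4 − 1 = 3.

3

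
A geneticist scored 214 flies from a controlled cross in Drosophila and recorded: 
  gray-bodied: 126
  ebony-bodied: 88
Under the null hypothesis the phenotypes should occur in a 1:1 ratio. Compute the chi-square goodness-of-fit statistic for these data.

Expected counts for N = 214 under a 1:1 ratio (total parts = 2):
  gray-bodied: 214 × 1/2 = 107
  ebony-bodied: 214 × 1/2 = 107
χ² = Σ (O − E)² / E
  gray-bodied: (126 − 107)² / 107 = 3.3738
  ebony-bodied: (88 − 107)² / 107 = 3.3738
χ² = 3.3738 + 3.3738 = 6.7476 ≈ 6.748

6.748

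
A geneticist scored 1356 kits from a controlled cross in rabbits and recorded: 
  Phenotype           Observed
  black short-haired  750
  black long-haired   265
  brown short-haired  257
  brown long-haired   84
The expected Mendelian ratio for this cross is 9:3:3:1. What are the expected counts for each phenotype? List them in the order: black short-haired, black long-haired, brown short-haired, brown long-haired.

762.75, 254.25, 254.25, 84.75

Total ratio parts = 16. Expected numbers out of 1356:
  black short-haired: 1356 × 9/16 = 762.75
  black long-haired: 1356 × 3/16 = 254.25
  brown short-haired: 1356 × 3/16 = 254.25
  brown long-haired: 1356 × 1/16 = 84.75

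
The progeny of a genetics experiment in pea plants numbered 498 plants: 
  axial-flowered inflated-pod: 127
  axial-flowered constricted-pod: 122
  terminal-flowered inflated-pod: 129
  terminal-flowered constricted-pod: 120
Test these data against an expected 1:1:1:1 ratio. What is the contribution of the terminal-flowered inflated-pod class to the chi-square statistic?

Total ratio parts = 4. Expected numbers out of 498:
  axial-flowered inflated-pod: 498 × 1/4 = 124.5
  axial-flowered constricted-pod: 498 × 1/4 = 124.5
  terminal-flowered inflated-pod: 498 × 1/4 = 124.5
  terminal-flowered constricted-pod: 498 × 1/4 = 124.5
Contribution of terminal-flowered inflated-pod: (129 − 124.5)² / 124.5 = 0.1627

0.163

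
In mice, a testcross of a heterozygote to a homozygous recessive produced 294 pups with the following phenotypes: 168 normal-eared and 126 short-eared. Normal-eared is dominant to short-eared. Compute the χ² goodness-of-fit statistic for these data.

6.000

A testcross of a heterozygote (Aa × aa) gives a 1:1 phenotypic ratio.
The 1:1 ratio has 2 parts, so with N = 294 the expected counts are:
  normal-eared: 294 × 1/2 = 147
  short-eared: 294 × 1/2 = 147
χ² = Σ (O − E)² / E
  normal-eared: (168 − 147)² / 147 = 3.0000
  short-eared: (126 − 147)² / 147 = 3.0000
χ² = 3.0000 + 3.0000 = 6.000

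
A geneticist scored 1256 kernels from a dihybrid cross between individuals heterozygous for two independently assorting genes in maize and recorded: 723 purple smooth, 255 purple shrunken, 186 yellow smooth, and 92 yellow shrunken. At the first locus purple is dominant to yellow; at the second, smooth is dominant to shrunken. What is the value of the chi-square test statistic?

A dihybrid F₂ with independent assortment and complete dominance at both loci gives a 9:3:3:1 phenotypic ratio.
Under the 9:3:3:1 hypothesis (Σ ratio = 16, N = 1256):
  purple smooth: 1256 × 9/16 = 706.5
  purple shrunken: 1256 × 3/16 = 235.5
  yellow smooth: 1256 × 3/16 = 235.5
  yellow shrunken: 1256 × 1/16 = 78.5
χ² = Σ (O − E)² / E
  purple smooth: (723 − 706.5)² / 706.5 = 0.3854
  purple shrunken: (255 − 235.5)² / 235.5 = 1.6146
  yellow smooth: (186 − 235.5)² / 235.5 = 10.4045
  yellow shrunken: (92 − 78.5)² / 78.5 = 2.3217
χ² = 0.3854 + 1.6146 + 10.4045 + 2.3217 = 14.7262 ≈ 14.726

14.726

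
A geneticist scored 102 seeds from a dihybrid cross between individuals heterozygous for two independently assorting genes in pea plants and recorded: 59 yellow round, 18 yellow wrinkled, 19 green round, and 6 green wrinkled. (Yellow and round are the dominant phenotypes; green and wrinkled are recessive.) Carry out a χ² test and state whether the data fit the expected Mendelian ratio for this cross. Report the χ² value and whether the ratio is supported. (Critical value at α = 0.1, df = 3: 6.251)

0.135; consistent

A dihybrid F₂ with independent assortment and complete dominance at both loci gives a 9:3:3:1 phenotypic ratio.
Under the 9:3:3:1 hypothesis (Σ ratio = 16, N = 102):
  yellow round: 102 × 9/16 = 57.375
  yellow wrinkled: 102 × 3/16 = 19.125
  green round: 102 × 3/16 = 19.125
  green wrinkled: 102 × 1/16 = 6.375
χ² = Σ (O − E)² / E
  yellow round: (59 − 57.375)² / 57.375 = 0.0460
  yellow wrinkled: (18 − 19.125)² / 19.125 = 0.0662
  green round: (19 − 19.125)² / 19.125 = 0.0008
  green wrinkled: (6 − 6.375)² / 6.375 = 0.0221
χ² = 0.0460 + 0.0662 + 0.0008 + 0.0221 = 0.1351 ≈ 0.135
Degrees of freedom = 4 − 1 = 3; critical value at α = 0.1 is 6.251.
Since 0.135 < 6.251, we fail to reject the null hypothesis — the data are consistent with the 9:3:3:1 ratio.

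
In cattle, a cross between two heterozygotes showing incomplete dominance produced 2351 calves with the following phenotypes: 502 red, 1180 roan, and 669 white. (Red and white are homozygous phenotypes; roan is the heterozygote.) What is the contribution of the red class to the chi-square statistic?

With incomplete dominance, a heterozygote × heterozygote cross gives a 1:2:1 phenotypic ratio.
Expected counts for N = 2351 under a 1:2:1 ratio (total parts = 4):
  red: 2351 × 1/4 = 587.75
  roan: 2351 × 2/4 = 1175.5
  white: 2351 × 1/4 = 587.75
Contribution of red: (502 − 587.75)² / 587.75 = 12.5105

12.511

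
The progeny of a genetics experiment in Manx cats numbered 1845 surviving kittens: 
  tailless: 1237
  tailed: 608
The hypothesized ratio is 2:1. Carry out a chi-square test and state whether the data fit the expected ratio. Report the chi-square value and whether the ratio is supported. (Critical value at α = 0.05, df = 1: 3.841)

0.120; consistent

The 2:1 ratio has 3 parts, so with N = 1845 the expected counts are:
  tailless: 1845 × 2/3 = 1230
  tailed: 1845 × 1/3 = 615
χ² = Σ (O − E)² / E
  tailless: (1237 − 1230)² / 1230 = 0.0398
  tailed: (608 − 615)² / 615 = 0.0797
χ² = 0.0398 + 0.0797 = 0.1195 ≈ 0.120
Degrees of freedom = 2 − 1 = 1; critical value at α = 0.05 is 3.841.
Since 0.120 < 3.841, we fail to reject the null hypothesis — the data are consistent with the 2:1 ratio.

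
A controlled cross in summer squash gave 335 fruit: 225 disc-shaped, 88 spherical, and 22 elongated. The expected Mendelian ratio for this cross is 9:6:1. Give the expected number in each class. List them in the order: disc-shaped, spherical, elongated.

188.4375, 125.625, 20.9375

Total ratio parts = 16. Expected numbers out of 335:
  disc-shaped: 335 × 9/16 = 188.4375
  spherical: 335 × 6/16 = 125.625
  elongated: 335 × 1/16 = 20.9375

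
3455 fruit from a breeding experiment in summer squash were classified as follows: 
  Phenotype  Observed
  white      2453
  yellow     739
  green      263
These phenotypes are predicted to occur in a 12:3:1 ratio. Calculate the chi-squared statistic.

30.469

Total ratio parts = 16. Expected numbers out of 3455:
  white: 3455 × 12/16 = 2591.25
  yellow: 3455 × 3/16 = 647.8125
  green: 3455 × 1/16 = 215.9375
χ² = Σ (O − E)² / E
  white: (2453 − 2591.25)² / 2591.25 = 7.3760
  yellow: (739 − 647.8125)² / 647.8125 = 12.8358
  green: (263 − 215.9375)² / 215.9375 = 10.2570
χ² = 7.3760 + 12.8358 + 10.2570 = 30.4688 ≈ 30.469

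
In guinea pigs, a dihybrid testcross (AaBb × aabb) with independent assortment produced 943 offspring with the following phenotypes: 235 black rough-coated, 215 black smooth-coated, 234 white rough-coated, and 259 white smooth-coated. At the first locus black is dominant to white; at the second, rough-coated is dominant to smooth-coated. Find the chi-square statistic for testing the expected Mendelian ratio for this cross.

A dihybrid testcross with independent assortment gives a 1:1:1:1 ratio.
Under the 1:1:1:1 hypothesis (Σ ratio = 4, N = 943):
  black rough-coated: 943 × 1/4 = 235.75
  black smooth-coated: 943 × 1/4 = 235.75
  white rough-coated: 943 × 1/4 = 235.75
  white smooth-coated: 943 × 1/4 = 235.75
χ² = Σ (O − E)² / E
  black rough-coated: (235 − 235.75)² / 235.75 = 0.0024
  black smooth-coated: (215 − 235.75)² / 235.75 = 1.8264
  white rough-coated: (234 − 235.75)² / 235.75 = 0.0130
  white smooth-coated: (259 − 235.75)² / 235.75 = 2.2929
χ² = 0.0024 + 1.8264 + 0.0130 + 2.2929 = 4.1347 ≈ 4.135

4.135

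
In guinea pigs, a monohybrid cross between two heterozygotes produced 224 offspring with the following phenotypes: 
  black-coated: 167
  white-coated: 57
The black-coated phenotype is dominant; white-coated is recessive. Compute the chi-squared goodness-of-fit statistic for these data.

For a monohybrid cross between heterozygotes with complete dominance, the expected phenotypic ratio is 3:1.
Total ratio parts = 4. Expected numbers out of 224:
  black-coated: 224 × 3/4 = 168
  white-coated: 224 × 1/4 = 56
χ² = Σ (O − E)² / E
  black-coated: (167 − 168)² / 168 = 0.0060
  white-coated: (57 − 56)² / 56 = 0.0179
χ² = 0.0060 + 0.0179 = 0.0239 ≈ 0.024

0.024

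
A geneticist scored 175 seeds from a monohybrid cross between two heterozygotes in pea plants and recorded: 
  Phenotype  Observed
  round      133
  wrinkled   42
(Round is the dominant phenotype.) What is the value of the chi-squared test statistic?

For a monohybrid cross between heterozygotes with complete dominance, the expected phenotypic ratio is 3:1.
Total ratio parts = 4. Expected numbers out of 175:
  round: 175 × 3/4 = 131.25
  wrinkled: 175 × 1/4 = 43.75
χ² = Σ (O − E)² / E
  round: (133 − 131.25)² / 131.25 = 0.0233
  wrinkled: (42 − 43.75)² / 43.75 = 0.0700
χ² = 0.0233 + 0.0700 = 0.0933 ≈ 0.093

0.093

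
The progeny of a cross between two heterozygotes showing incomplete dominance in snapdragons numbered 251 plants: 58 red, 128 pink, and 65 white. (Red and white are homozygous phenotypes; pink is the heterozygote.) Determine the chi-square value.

With incomplete dominance, a heterozygote × heterozygote cross gives a 1:2:1 phenotypic ratio.
Total ratio parts = 4. Expected numbers out of 251:
  red: 251 × 1/4 = 62.75
  pink: 251 × 2/4 = 125.5
  white: 251 × 1/4 = 62.75
χ² = Σ (O − E)² / E
  red: (58 − 62.75)² / 62.75 = 0.3596
  pink: (128 − 125.5)² / 125.5 = 0.0498
  white: (65 − 62.75)² / 62.75 = 0.0807
χ² = 0.3596 + 0.0498 + 0.0807 = 0.4901 ≈ 0.490

0.490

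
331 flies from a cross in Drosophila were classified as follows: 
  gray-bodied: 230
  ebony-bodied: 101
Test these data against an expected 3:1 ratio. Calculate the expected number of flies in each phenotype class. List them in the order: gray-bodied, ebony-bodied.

Expected counts for N = 331 under a 3:1 ratio (total parts = 4):
  gray-bodied: 331 × 3/4 = 248.25
  ebony-bodied: 331 × 1/4 = 82.75

248.25, 82.75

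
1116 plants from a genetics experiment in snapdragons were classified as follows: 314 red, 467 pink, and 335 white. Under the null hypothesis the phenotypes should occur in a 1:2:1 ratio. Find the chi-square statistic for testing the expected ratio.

Expected counts for N = 1116 under a 1:2:1 ratio (total parts = 4):
  red: 1116 × 1/4 = 279
  pink: 1116 × 2/4 = 558
  white: 1116 × 1/4 = 279
χ² = Σ (O − E)² / E
  red: (314 − 279)² / 279 = 4.3907
  pink: (467 − 558)² / 558 = 14.8405
  white: (335 − 279)² / 279 = 11.2401
χ² = 4.3907 + 14.8405 + 11.2401 = 30.4713 ≈ 30.471

30.471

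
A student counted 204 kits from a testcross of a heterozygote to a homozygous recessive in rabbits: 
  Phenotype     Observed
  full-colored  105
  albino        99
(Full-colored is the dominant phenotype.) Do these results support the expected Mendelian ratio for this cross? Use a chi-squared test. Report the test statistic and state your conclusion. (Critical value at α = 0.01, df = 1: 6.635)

A testcross of a heterozygote (Aa × aa) gives a 1:1 phenotypic ratio.
Total ratio parts = 2. Expected numbers out of 204:
  full-colored: 204 × 1/2 = 102
  albino: 204 × 1/2 = 102
χ² = Σ (O − E)² / E
  full-colored: (105 − 102)² / 102 = 0.0882
  albino: (99 − 102)² / 102 = 0.0882
χ² = 0.0882 + 0.0882 = 0.1764 ≈ 0.176
Degrees of freedom = 2 − 1 = 1; critical value at α = 0.01 is 6.635.
Since 0.176 < 6.635, we fail to reject the null hypothesis — the data are consistent with the 1:1 ratio.

0.176; consistent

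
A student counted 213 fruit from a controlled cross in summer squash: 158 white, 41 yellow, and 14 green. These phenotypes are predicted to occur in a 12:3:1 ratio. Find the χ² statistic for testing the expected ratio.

0.083

Total ratio parts = 16. Expected numbers out of 213:
  white: 213 × 12/16 = 159.75
  yellow: 213 × 3/16 = 39.9375
  green: 213 × 1/16 = 13.3125
χ² = Σ (O − E)² / E
  white: (158 − 159.75)² / 159.75 = 0.0192
  yellow: (41 − 39.9375)² / 39.9375 = 0.0283
  green: (14 − 13.3125)² / 13.3125 = 0.0355
χ² = 0.0192 + 0.0283 + 0.0355 = 0.083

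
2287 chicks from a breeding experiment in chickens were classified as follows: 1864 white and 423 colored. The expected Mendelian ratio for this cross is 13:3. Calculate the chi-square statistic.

The 13:3 ratio has 16 parts, so with N = 2287 the expected counts are:
  white: 2287 × 13/16 = 1858.1875
  colored: 2287 × 3/16 = 428.8125
χ² = Σ (O − E)² / E
  white: (1864 − 1858.1875)² / 1858.1875 = 0.0182
  colored: (423 − 428.8125)² / 428.8125 = 0.0788
χ² = 0.0182 + 0.0788 = 0.097

0.097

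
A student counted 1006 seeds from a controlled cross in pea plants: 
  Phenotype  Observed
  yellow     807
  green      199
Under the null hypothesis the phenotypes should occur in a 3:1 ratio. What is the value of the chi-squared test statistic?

14.612

Total ratio parts = 4. Expected numbers out of 1006:
  yellow: 1006 × 3/4 = 754.5
  green: 1006 × 1/4 = 251.5
χ² = Σ (O − E)² / E
  yellow: (807 − 754.5)² / 754.5 = 3.6531
  green: (199 − 251.5)² / 251.5 = 10.9592
χ² = 3.6531 + 10.9592 = 14.6123 ≈ 14.612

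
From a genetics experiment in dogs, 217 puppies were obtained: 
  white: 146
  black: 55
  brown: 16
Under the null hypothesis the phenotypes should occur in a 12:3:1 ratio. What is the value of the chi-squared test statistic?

7.197

Expected counts for N = 217 under a 12:3:1 ratio (total parts = 16):
  white: 217 × 12/16 = 162.75
  black: 217 × 3/16 = 40.6875
  brown: 217 × 1/16 = 13.5625
χ² = Σ (O − E)² / E
  white: (146 − 162.75)² / 162.75 = 1.7239
  black: (55 − 40.6875)² / 40.6875 = 5.0347
  brown: (16 − 13.5625)² / 13.5625 = 0.4381
χ² = 1.7239 + 5.0347 + 0.4381 = 7.1967 ≈ 7.197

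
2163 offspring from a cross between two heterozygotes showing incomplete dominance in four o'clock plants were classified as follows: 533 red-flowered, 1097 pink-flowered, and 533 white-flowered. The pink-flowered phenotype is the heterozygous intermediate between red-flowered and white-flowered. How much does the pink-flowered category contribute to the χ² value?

With incomplete dominance, a heterozygote × heterozygote cross gives a 1:2:1 phenotypic ratio.
Under the 1:2:1 hypothesis (Σ ratio = 4, N = 2163):
  red-flowered: 2163 × 1/4 = 540.75
  pink-flowered: 2163 × 2/4 = 1081.5
  white-flowered: 2163 × 1/4 = 540.75
Contribution of pink-flowered: (1097 − 1081.5)² / 1081.5 = 0.2221

0.222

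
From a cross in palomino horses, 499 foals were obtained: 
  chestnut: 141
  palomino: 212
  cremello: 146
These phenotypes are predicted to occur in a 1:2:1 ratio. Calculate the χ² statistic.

11.373

Expected counts for N = 499 under a 1:2:1 ratio (total parts = 4):
  chestnut: 499 × 1/4 = 124.75
  palomino: 499 × 2/4 = 249.5
  cremello: 499 × 1/4 = 124.75
χ² = Σ (O − E)² / E
  chestnut: (141 − 124.75)² / 124.75 = 2.1167
  palomino: (212 − 249.5)² / 249.5 = 5.6363
  cremello: (146 − 124.75)² / 124.75 = 3.6197
χ² = 2.1167 + 5.6363 + 3.6197 = 11.3727 ≈ 11.373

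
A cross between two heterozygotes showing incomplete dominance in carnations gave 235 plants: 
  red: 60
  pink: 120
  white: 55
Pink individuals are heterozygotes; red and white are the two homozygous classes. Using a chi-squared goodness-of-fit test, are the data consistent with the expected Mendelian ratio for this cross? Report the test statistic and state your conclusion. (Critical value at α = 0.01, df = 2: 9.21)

With incomplete dominance, a heterozygote × heterozygote cross gives a 1:2:1 phenotypic ratio.
Total ratio parts = 4. Expected numbers out of 235:
  red: 235 × 1/4 = 58.75
  pink: 235 × 2/4 = 117.5
  white: 235 × 1/4 = 58.75
χ² = Σ (O − E)² / E
  red: (60 − 58.75)² / 58.75 = 0.0266
  pink: (120 − 117.5)² / 117.5 = 0.0532
  white: (55 − 58.75)² / 58.75 = 0.2394
χ² = 0.0266 + 0.0532 + 0.2394 = 0.3192 ≈ 0.319
Degrees of freedom = 3 − 1 = 2; critical value at α = 0.01 is 9.21.
Since 0.319 < 9.21, we fail to reject the null hypothesis — the data are consistent with the 1:2:1 ratio.

0.319; consistent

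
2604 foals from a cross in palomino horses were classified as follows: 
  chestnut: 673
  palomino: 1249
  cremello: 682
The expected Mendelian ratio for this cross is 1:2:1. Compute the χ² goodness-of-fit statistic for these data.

4.377

Under the 1:2:1 hypothesis (Σ ratio = 4, N = 2604):
  chestnut: 2604 × 1/4 = 651
  palomino: 2604 × 2/4 = 1302
  cremello: 2604 × 1/4 = 651
χ² = Σ (O − E)² / E
  chestnut: (673 − 651)² / 651 = 0.7435
  palomino: (1249 − 1302)² / 1302 = 2.1575
  cremello: (682 − 651)² / 651 = 1.4762
χ² = 0.7435 + 2.1575 + 1.4762 = 4.3772 ≈ 4.377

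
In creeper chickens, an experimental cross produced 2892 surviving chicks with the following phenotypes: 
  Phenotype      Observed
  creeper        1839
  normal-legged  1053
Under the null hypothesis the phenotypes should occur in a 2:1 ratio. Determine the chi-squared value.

12.325

Total ratio parts = 3. Expected numbers out of 2892:
  creeper: 2892 × 2/3 = 1928
  normal-legged: 2892 × 1/3 = 964
χ² = Σ (O − E)² / E
  creeper: (1839 − 1928)² / 1928 = 4.1084
  normal-legged: (1053 − 964)² / 964 = 8.2168
χ² = 4.1084 + 8.2168 = 12.3252 ≈ 12.325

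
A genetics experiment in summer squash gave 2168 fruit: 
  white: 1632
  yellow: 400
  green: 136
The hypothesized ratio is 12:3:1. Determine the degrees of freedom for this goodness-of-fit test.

A goodness-of-fit test with 3 phenotype classes has df = 3 − 1 = 2.

2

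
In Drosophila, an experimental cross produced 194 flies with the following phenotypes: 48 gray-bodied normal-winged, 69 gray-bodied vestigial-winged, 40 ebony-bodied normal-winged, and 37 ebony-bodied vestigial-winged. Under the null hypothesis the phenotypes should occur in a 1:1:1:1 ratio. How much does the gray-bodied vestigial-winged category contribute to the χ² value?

Total ratio parts = 4. Expected numbers out of 194:
  gray-bodied normal-winged: 194 × 1/4 = 48.5
  gray-bodied vestigial-winged: 194 × 1/4 = 48.5
  ebony-bodied normal-winged: 194 × 1/4 = 48.5
  ebony-bodied vestigial-winged: 194 × 1/4 = 48.5
Contribution of gray-bodied vestigial-winged: (69 − 48.5)² / 48.5 = 8.6649

8.665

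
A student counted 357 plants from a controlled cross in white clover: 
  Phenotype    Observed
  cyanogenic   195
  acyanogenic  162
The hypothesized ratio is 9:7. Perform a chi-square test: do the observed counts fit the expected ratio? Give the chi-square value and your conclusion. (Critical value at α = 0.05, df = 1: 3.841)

0.385; consistent

Total ratio parts = 16. Expected numbers out of 357:
  cyanogenic: 357 × 9/16 = 200.8125
  acyanogenic: 357 × 7/16 = 156.1875
χ² = Σ (O − E)² / E
  cyanogenic: (195 − 200.8125)² / 200.8125 = 0.1682
  acyanogenic: (162 − 156.1875)² / 156.1875 = 0.2163
χ² = 0.1682 + 0.2163 = 0.3845 ≈ 0.385
Degrees of freedom = 2 − 1 = 1; critical value at α = 0.05 is 3.841.
Since 0.385 < 3.841, we fail to reject the null hypothesis — the data are consistent with the 9:7 ratio.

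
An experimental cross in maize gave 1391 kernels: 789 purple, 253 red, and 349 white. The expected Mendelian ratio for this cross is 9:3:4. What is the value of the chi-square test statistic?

0.294

Expected counts for N = 1391 under a 9:3:4 ratio (total parts = 16):
  purple: 1391 × 9/16 = 782.4375
  red: 1391 × 3/16 = 260.8125
  white: 1391 × 4/16 = 347.75
χ² = Σ (O − E)² / E
  purple: (789 − 782.4375)² / 782.4375 = 0.0550
  red: (253 − 260.8125)² / 260.8125 = 0.2340
  white: (349 − 347.75)² / 347.75 = 0.0045
χ² = 0.0550 + 0.2340 + 0.0045 = 0.2935 ≈ 0.294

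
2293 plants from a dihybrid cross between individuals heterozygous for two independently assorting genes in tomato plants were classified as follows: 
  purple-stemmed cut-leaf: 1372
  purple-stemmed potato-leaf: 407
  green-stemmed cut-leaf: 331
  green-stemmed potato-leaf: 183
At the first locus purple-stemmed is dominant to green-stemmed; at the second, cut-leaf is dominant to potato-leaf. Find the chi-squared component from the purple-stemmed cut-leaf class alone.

A dihybrid F₂ with independent assortment and complete dominance at both loci gives a 9:3:3:1 phenotypic ratio.
Total ratio parts = 16. Expected numbers out of 2293:
  purple-stemmed cut-leaf: 2293 × 9/16 = 1289.8125
  purple-stemmed potato-leaf: 2293 × 3/16 = 429.9375
  green-stemmed cut-leaf: 2293 × 3/16 = 429.9375
  green-stemmed potato-leaf: 2293 × 1/16 = 143.3125
Contribution of purple-stemmed cut-leaf: (1372 − 1289.8125)² / 1289.8125 = 5.2370

5.237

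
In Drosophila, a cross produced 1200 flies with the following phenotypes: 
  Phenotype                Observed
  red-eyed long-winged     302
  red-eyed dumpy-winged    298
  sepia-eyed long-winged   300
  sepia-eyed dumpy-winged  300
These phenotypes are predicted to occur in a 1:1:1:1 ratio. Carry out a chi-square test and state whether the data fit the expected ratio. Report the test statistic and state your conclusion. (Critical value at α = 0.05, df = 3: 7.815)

0.027; consistent

Under the 1:1:1:1 hypothesis (Σ ratio = 4, N = 1200):
  red-eyed long-winged: 1200 × 1/4 = 300
  red-eyed dumpy-winged: 1200 × 1/4 = 300
  sepia-eyed long-winged: 1200 × 1/4 = 300
  sepia-eyed dumpy-winged: 1200 × 1/4 = 300
χ² = Σ (O − E)² / E
  red-eyed long-winged: (302 − 300)² / 300 = 0.0133
  red-eyed dumpy-winged: (298 − 300)² / 300 = 0.0133
  sepia-eyed long-winged: (300 − 300)² / 300 = 0.0000
  sepia-eyed dumpy-winged: (300 − 300)² / 300 = 0.0000
χ² = 0.0133 + 0.0133 + 0.0000 + 0.0000 = 0.0266 ≈ 0.027
Degrees of freedom = 4 − 1 = 3; critical value at α = 0.05 is 7.815.
Since 0.027 < 7.815, we fail to reject the null hypothesis — the data are consistent with the 1:1:1:1 ratio.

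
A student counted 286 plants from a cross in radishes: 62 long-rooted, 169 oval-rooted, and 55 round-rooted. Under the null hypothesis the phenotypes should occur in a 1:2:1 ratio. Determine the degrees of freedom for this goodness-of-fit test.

A goodness-of-fit test with 3 phenotype classes has df = 3 − 1 = 2.

2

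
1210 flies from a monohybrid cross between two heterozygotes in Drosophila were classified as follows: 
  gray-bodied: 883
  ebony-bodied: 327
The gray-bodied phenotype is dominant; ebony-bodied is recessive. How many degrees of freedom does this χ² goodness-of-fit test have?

1

For a monohybrid cross between heterozygotes with complete dominance, the expected phenotypic ratio is 3:1.
A goodness-of-fit test with 2 phenotype classes has df = 2 − 1 = 1.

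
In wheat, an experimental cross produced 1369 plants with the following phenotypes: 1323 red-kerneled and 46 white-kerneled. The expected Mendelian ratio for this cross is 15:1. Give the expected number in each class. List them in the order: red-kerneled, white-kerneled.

Under the 15:1 hypothesis (Σ ratio = 16, N = 1369):
  red-kerneled: 1369 × 15/16 = 1283.4375
  white-kerneled: 1369 × 1/16 = 85.5625

1283.4375, 85.5625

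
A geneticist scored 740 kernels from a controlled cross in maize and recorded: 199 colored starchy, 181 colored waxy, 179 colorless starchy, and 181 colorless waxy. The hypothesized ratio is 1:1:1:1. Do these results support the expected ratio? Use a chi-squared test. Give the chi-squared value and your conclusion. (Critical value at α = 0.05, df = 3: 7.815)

Expected counts for N = 740 under a 1:1:1:1 ratio (total parts = 4):
  colored starchy: 740 × 1/4 = 185
  colored waxy: 740 × 1/4 = 185
  colorless starchy: 740 × 1/4 = 185
  colorless waxy: 740 × 1/4 = 185
χ² = Σ (O − E)² / E
  colored starchy: (199 − 185)² / 185 = 1.0595
  colored waxy: (181 − 185)² / 185 = 0.0865
  colorless starchy: (179 − 185)² / 185 = 0.1946
  colorless waxy: (181 − 185)² / 185 = 0.0865
χ² = 1.0595 + 0.0865 + 0.1946 + 0.0865 = 1.4271 ≈ 1.427
Degrees of freedom = 4 − 1 = 3; critical value at α = 0.05 is 7.815.
Since 1.427 < 7.815, we fail to reject the null hypothesis — the data are consistent with the 1:1:1:1 ratio.

1.427; consistent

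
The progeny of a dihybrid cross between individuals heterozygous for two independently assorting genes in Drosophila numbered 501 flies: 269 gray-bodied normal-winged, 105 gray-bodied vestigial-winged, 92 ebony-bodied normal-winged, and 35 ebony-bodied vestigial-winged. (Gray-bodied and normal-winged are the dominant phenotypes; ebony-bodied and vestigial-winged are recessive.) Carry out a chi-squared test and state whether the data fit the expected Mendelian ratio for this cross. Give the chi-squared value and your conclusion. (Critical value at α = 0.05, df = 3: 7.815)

2.360; consistent

A dihybrid F₂ with independent assortment and complete dominance at both loci gives a 9:3:3:1 phenotypic ratio.
Total ratio parts = 16. Expected numbers out of 501:
  gray-bodied normal-winged: 501 × 9/16 = 281.8125
  gray-bodied vestigial-winged: 501 × 3/16 = 93.9375
  ebony-bodied normal-winged: 501 × 3/16 = 93.9375
  ebony-bodied vestigial-winged: 501 × 1/16 = 31.3125
χ² = Σ (O − E)² / E
  gray-bodied normal-winged: (269 − 281.8125)² / 281.8125 = 0.5825
  gray-bodied vestigial-winged: (105 − 93.9375)² / 93.9375 = 1.3028
  ebony-bodied normal-winged: (92 − 93.9375)² / 93.9375 = 0.0400
  ebony-bodied vestigial-winged: (35 − 31.3125)² / 31.3125 = 0.4343
χ² = 0.5825 + 1.3028 + 0.0400 + 0.4343 = 2.3596 ≈ 2.360
Degrees of freedom = 4 − 1 = 3; critical value at α = 0.05 is 7.815.
Since 2.360 < 7.815, we fail to reject the null hypothesis — the data are consistent with the 9:3:3:1 ratio.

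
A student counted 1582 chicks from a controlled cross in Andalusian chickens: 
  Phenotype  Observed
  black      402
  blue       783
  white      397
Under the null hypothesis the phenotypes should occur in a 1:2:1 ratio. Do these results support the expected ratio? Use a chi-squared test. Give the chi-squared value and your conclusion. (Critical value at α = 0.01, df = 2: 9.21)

0.193; consistent

Under the 1:2:1 hypothesis (Σ ratio = 4, N = 1582):
  black: 1582 × 1/4 = 395.5
  blue: 1582 × 2/4 = 791
  white: 1582 × 1/4 = 395.5
χ² = Σ (O − E)² / E
  black: (402 − 395.5)² / 395.5 = 0.1068
  blue: (783 − 791)² / 791 = 0.0809
  white: (397 − 395.5)² / 395.5 = 0.0057
χ² = 0.1068 + 0.0809 + 0.0057 = 0.1934 ≈ 0.193
Degrees of freedom = 3 − 1 = 2; critical value at α = 0.01 is 9.21.
Since 0.193 < 9.21, we fail to reject the null hypothesis — the data are consistent with the 1:2:1 ratio.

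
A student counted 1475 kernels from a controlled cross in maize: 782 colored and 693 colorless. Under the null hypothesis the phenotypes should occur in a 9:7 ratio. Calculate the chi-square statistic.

6.265

The 9:7 ratio has 16 parts, so with N = 1475 the expected counts are:
  colored: 1475 × 9/16 = 829.6875
  colorless: 1475 × 7/16 = 645.3125
χ² = Σ (O − E)² / E
  colored: (782 − 829.6875)² / 829.6875 = 2.7409
  colorless: (693 − 645.3125)² / 645.3125 = 3.5240
χ² = 2.7409 + 3.5240 = 6.2649 ≈ 6.265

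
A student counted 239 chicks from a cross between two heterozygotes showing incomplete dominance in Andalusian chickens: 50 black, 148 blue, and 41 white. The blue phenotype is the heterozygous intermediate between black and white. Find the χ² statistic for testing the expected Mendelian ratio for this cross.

With incomplete dominance, a heterozygote × heterozygote cross gives a 1:2:1 phenotypic ratio.
The 1:2:1 ratio has 4 parts, so with N = 239 the expected counts are:
  black: 239 × 1/4 = 59.75
  blue: 239 × 2/4 = 119.5
  white: 239 × 1/4 = 59.75
χ² = Σ (O − E)² / E
  black: (50 − 59.75)² / 59.75 = 1.5910
  blue: (148 − 119.5)² / 119.5 = 6.7971
  white: (41 − 59.75)² / 59.75 = 5.8839
χ² = 1.5910 + 6.7971 + 5.8839 = 14.272

14.272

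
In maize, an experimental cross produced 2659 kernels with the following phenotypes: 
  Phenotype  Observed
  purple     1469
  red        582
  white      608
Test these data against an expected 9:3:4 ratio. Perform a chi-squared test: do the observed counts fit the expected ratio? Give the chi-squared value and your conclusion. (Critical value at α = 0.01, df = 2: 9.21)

19.285; not consistent

Total ratio parts = 16. Expected numbers out of 2659:
  purple: 2659 × 9/16 = 1495.6875
  red: 2659 × 3/16 = 498.5625
  white: 2659 × 4/16 = 664.75
χ² = Σ (O − E)² / E
  purple: (1469 − 1495.6875)² / 1495.6875 = 0.4762
  red: (582 − 498.5625)² / 498.5625 = 13.9638
  white: (608 − 664.75)² / 664.75 = 4.8448
χ² = 0.4762 + 13.9638 + 4.8448 = 19.2848 ≈ 19.285
Degrees of freedom = 3 − 1 = 2; critical value at α = 0.01 is 9.21.
Since 19.285 > 9.21, we reject the null hypothesis — the data do not fit the 9:3:4 ratio.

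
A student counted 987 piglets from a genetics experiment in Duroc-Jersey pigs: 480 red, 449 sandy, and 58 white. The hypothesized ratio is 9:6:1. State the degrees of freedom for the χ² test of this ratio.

A goodness-of-fit test with 3 phenotype classes has df = 3 − 1 = 2.

2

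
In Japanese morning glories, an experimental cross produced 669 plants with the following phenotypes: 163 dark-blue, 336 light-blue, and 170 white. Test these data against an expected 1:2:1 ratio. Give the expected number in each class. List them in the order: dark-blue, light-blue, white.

167.25, 334.5, 167.25

Total ratio parts = 4. Expected numbers out of 669:
  dark-blue: 669 × 1/4 = 167.25
  light-blue: 669 × 2/4 = 334.5
  white: 669 × 1/4 = 167.25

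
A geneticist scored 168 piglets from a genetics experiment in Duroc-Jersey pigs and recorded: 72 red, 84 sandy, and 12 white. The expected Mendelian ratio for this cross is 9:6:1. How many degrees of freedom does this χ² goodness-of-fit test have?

A goodness-of-fit test with 3 phenotype classes has df = 3 − 1 = 2.

2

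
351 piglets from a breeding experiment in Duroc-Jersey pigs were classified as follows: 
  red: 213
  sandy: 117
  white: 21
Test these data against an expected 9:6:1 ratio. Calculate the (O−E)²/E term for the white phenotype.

0.040

Under the 9:6:1 hypothesis (Σ ratio = 16, N = 351):
  red: 351 × 9/16 = 197.4375
  sandy: 351 × 6/16 = 131.625
  white: 351 × 1/16 = 21.9375
Contribution of white: (21 − 21.9375)² / 21.9375 = 0.0401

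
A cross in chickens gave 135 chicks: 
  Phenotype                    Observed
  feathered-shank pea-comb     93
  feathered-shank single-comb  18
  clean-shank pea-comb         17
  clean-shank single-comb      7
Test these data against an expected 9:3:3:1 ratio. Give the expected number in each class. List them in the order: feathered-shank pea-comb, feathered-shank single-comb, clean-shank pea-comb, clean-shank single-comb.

75.9375, 25.3125, 25.3125, 8.4375

Under the 9:3:3:1 hypothesis (Σ ratio = 16, N = 135):
  feathered-shank pea-comb: 135 × 9/16 = 75.9375
  feathered-shank single-comb: 135 × 3/16 = 25.3125
  clean-shank pea-comb: 135 × 3/16 = 25.3125
  clean-shank single-comb: 135 × 1/16 = 8.4375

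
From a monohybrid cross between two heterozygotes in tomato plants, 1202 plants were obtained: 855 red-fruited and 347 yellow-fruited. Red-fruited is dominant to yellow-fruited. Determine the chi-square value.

For a monohybrid cross between heterozygotes with complete dominance, the expected phenotypic ratio is 3:1.
Under the 3:1 hypothesis (Σ ratio = 4, N = 1202):
  red-fruited: 1202 × 3/4 = 901.5
  yellow-fruited: 1202 × 1/4 = 300.5
χ² = Σ (O − E)² / E
  red-fruited: (855 − 901.5)² / 901.5 = 2.3985
  yellow-fruited: (347 − 300.5)² / 300.5 = 7.1955
χ² = 2.3985 + 7.1955 = 9.594

9.594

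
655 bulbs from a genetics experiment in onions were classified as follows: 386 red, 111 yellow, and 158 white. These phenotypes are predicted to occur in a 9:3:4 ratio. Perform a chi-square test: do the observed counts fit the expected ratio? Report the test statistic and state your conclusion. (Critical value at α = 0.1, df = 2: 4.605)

The 9:3:4 ratio has 16 parts, so with N = 655 the expected counts are:
  red: 655 × 9/16 = 368.4375
  yellow: 655 × 3/16 = 122.8125
  white: 655 × 4/16 = 163.75
χ² = Σ (O − E)² / E
  red: (386 − 368.4375)² / 368.4375 = 0.8372
  yellow: (111 − 122.8125)² / 122.8125 = 1.1362
  white: (158 − 163.75)² / 163.75 = 0.2019
χ² = 0.8372 + 1.1362 + 0.2019 = 2.1753 ≈ 2.175
Degrees of freedom = 3 − 1 = 2; critical value at α = 0.1 is 4.605.
Since 2.175 < 4.605, we fail to reject the null hypothesis — the data are consistent with the 9:3:4 ratio.

2.175; consistent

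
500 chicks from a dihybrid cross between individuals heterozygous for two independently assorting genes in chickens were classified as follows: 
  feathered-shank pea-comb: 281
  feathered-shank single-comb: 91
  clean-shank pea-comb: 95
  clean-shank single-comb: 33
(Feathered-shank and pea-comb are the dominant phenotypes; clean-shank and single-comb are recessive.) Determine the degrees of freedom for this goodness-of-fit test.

3

A dihybrid F₂ with independent assortment and complete dominance at both loci gives a 9:3:3:1 phenotypic ratio.
A goodness-of-fit test with 4 phenotype classes has df = 4 − 1 = 3.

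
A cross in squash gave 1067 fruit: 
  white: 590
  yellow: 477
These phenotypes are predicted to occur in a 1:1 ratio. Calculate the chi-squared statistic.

Under the 1:1 hypothesis (Σ ratio = 2, N = 1067):
  white: 1067 × 1/2 = 533.5
  yellow: 1067 × 1/2 = 533.5
χ² = Σ (O − E)² / E
  white: (590 − 533.5)² / 533.5 = 5.9836
  yellow: (477 − 533.5)² / 533.5 = 5.9836
χ² = 5.9836 + 5.9836 = 11.9672 ≈ 11.967

11.967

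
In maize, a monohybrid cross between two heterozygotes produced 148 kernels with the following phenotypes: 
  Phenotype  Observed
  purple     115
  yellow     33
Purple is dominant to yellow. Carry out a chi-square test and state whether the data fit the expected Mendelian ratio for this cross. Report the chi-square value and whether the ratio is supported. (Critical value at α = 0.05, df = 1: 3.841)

0.577; consistent

For a monohybrid cross between heterozygotes with complete dominance, the expected phenotypic ratio is 3:1.
Under the 3:1 hypothesis (Σ ratio = 4, N = 148):
  purple: 148 × 3/4 = 111
  yellow: 148 × 1/4 = 37
χ² = Σ (O − E)² / E
  purple: (115 − 111)² / 111 = 0.1441
  yellow: (33 − 37)² / 37 = 0.4324
χ² = 0.1441 + 0.4324 = 0.5765 ≈ 0.577
Degrees of freedom = 2 − 1 = 1; critical value at α = 0.05 is 3.841.
Since 0.577 < 3.841, we fail to reject the null hypothesis — the data are consistent with the 3:1 ratio.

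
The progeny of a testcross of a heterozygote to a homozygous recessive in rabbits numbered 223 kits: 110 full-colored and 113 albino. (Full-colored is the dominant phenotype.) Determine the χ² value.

0.040

A testcross of a heterozygote (Aa × aa) gives a 1:1 phenotypic ratio.
Total ratio parts = 2. Expected numbers out of 223:
  full-colored: 223 × 1/2 = 111.5
  albino: 223 × 1/2 = 111.5
χ² = Σ (O − E)² / E
  full-colored: (110 − 111.5)² / 111.5 = 0.0202
  albino: (113 − 111.5)² / 111.5 = 0.0202
χ² = 0.0202 + 0.0202 = 0.0404 ≈ 0.040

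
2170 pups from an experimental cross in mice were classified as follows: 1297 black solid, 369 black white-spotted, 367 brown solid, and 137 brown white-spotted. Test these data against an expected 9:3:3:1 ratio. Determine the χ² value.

12.226

Expected counts for N = 2170 under a 9:3:3:1 ratio (total parts = 16):
  black solid: 2170 × 9/16 = 1220.625
  black white-spotted: 2170 × 3/16 = 406.875
  brown solid: 2170 × 3/16 = 406.875
  brown white-spotted: 2170 × 1/16 = 135.625
χ² = Σ (O − E)² / E
  black solid: (1297 − 1220.625)² / 1220.625 = 4.7788
  black white-spotted: (369 − 406.875)² / 406.875 = 3.5257
  brown solid: (367 − 406.875)² / 406.875 = 3.9079
  brown white-spotted: (137 − 135.625)² / 135.625 = 0.0139
χ² = 4.7788 + 3.5257 + 3.9079 + 0.0139 = 12.2263 ≈ 12.226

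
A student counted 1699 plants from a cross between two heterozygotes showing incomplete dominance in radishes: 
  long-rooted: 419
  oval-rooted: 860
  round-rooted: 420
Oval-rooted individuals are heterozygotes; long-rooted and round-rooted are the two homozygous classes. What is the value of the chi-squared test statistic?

0.261

With incomplete dominance, a heterozygote × heterozygote cross gives a 1:2:1 phenotypic ratio.
The 1:2:1 ratio has 4 parts, so with N = 1699 the expected counts are:
  long-rooted: 1699 × 1/4 = 424.75
  oval-rooted: 1699 × 2/4 = 849.5
  round-rooted: 1699 × 1/4 = 424.75
χ² = Σ (O − E)² / E
  long-rooted: (419 − 424.75)² / 424.75 = 0.0778
  oval-rooted: (860 − 849.5)² / 849.5 = 0.1298
  round-rooted: (420 − 424.75)² / 424.75 = 0.0531
χ² = 0.0778 + 0.1298 + 0.0531 = 0.2607 ≈ 0.261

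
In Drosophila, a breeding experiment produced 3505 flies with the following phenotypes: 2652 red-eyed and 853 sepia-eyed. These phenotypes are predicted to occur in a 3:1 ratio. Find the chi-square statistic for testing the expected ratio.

Total ratio parts = 4. Expected numbers out of 3505:
  red-eyed: 3505 × 3/4 = 2628.75
  sepia-eyed: 3505 × 1/4 = 876.25
χ² = Σ (O − E)² / E
  red-eyed: (2652 − 2628.75)² / 2628.75 = 0.2056
  sepia-eyed: (853 − 876.25)² / 876.25 = 0.6169
χ² = 0.2056 + 0.6169 = 0.8225 ≈ 0.823

0.823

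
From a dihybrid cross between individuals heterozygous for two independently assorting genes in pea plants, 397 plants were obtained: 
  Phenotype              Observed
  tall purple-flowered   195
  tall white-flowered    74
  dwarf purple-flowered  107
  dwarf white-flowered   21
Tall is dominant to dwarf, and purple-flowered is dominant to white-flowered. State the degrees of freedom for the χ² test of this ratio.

A dihybrid F₂ with independent assortment and complete dominance at both loci gives a 9:3:3:1 phenotypic ratio.
A goodness-of-fit test with 4 phenotype classes has df = 4 − 1 = 3.

3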